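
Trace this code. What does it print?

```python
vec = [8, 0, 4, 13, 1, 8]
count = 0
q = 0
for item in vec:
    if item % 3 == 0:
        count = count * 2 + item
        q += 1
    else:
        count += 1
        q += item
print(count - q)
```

-29

item=8: not %3==0, count = 0+1 = 1; q=8
item=0: %3==0, count = 1*2+0 = 2; q=9
item=4: not %3==0, count = 2+1 = 3; q=13
item=13: not %3==0, count = 3+1 = 4; q=26
item=1: not %3==0, count = 4+1 = 5; q=27
item=8: not %3==0, count = 5+1 = 6; q=35
count-q = 6-35 = -29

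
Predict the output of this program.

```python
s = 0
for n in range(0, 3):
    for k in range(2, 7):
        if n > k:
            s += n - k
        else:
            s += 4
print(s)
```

n=0,k=2: not 0>2, s = 0+4 = 4
n=0,k=3: not 0>3, s = 4+4 = 8
n=0,k=4: not 0>4, s = 8+4 = 12
n=0,k=5: not 0>5, s = 12+4 = 16
n=0,k=6: not 0>6, s = 16+4 = 20
n=1,k=2: not 1>2, s = 20+4 = 24
n=1,k=3: not 1>3, s = 24+4 = 28
n=1,k=4: not 1>4, s = 28+4 = 32
n=1,k=5: not 1>5, s = 32+4 = 36
n=1,k=6: not 1>6, s = 36+4 = 40
n=2,k=2: not 2>2, s = 40+4 = 44
n=2,k=3: not 2>3, s = 44+4 = 48
n=2,k=4: not 2>4, s = 48+4 = 52
n=2,k=5: not 2>5, s = 52+4 = 56
n=2,k=6: not 2>6, s = 56+4 = 60

60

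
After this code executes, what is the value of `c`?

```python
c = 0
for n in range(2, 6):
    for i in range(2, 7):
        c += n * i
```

n=2,i=2: c = 0+4 = 4
n=2,i=3: c = 4+6 = 10
n=2,i=4: c = 10+8 = 18
n=2,i=5: c = 18+10 = 28
n=2,i=6: c = 28+12 = 40
n=3,i=2: c = 40+6 = 46
n=3,i=3: c = 46+9 = 55
n=3,i=4: c = 55+12 = 67
n=3,i=5: c = 67+15 = 82
n=3,i=6: c = 82+18 = 100
n=4,i=2: c = 100+8 = 108
n=4,i=3: c = 108+12 = 120
n=4,i=4: c = 120+16 = 136
n=4,i=5: c = 136+20 = 156
n=4,i=6: c = 156+24 = 180
n=5,i=2: c = 180+10 = 190
n=5,i=3: c = 190+15 = 205
n=5,i=4: c = 205+20 = 225
n=5,i=5: c = 225+25 = 250
n=5,i=6: c = 250+30 = 280

280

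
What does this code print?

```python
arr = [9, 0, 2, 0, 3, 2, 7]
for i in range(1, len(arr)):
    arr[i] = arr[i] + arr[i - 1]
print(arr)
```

i=1: arr[1] = 0+9 = 9 → [9, 9, 2, 0, 3, 2, 7]
i=2: arr[2] = 2+9 = 11 → [9, 9, 11, 0, 3, 2, 7]
i=3: arr[3] = 0+11 = 11 → [9, 9, 11, 11, 3, 2, 7]
i=4: arr[4] = 3+11 = 14 → [9, 9, 11, 11, 14, 2, 7]
i=5: arr[5] = 2+14 = 16 → [9, 9, 11, 11, 14, 16, 7]
i=6: arr[6] = 7+16 = 23 → [9, 9, 11, 11, 14, 16, 23]

[9, 9, 11, 11, 14, 16, 23]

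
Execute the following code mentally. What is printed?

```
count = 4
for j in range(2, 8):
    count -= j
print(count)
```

-23

j=2: count = 4-2 = 2
j=3: count = 2-3 = -1
j=4: count = (-1)-4 = -5
j=5: count = (-5)-5 = -10
j=6: count = (-10)-6 = -16
j=7: count = (-16)-7 = -23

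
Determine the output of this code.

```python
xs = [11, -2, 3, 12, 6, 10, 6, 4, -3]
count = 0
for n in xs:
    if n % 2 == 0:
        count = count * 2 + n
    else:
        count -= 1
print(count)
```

n=11: not even, count = 0-1 = -1
n=-2: even, count = (-1)*2+(-2) = -4
n=3: not even, count = (-4)-1 = -5
n=12: even, count = (-5)*2+12 = 2
n=6: even, count = 2*2+6 = 10
n=10: even, count = 10*2+10 = 30
n=6: even, count = 30*2+6 = 66
n=4: even, count = 66*2+4 = 136
n=-3: not even, count = 136-1 = 135

135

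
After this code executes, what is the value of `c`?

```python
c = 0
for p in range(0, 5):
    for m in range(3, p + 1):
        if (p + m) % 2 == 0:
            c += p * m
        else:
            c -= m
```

22

p=3,m=3: even sum, c = 0+9 = 9
p=4,m=3: odd sum, c = 9-3 = 6
p=4,m=4: even sum, c = 6+16 = 22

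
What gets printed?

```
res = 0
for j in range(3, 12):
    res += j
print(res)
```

63

j=3: res = 0+3 = 3
j=4: res = 3+4 = 7
j=5: res = 7+5 = 12
j=6: res = 12+6 = 18
j=7: res = 18+7 = 25
j=8: res = 25+8 = 33
j=9: res = 33+9 = 42
j=10: res = 42+10 = 52
j=11: res = 52+11 = 63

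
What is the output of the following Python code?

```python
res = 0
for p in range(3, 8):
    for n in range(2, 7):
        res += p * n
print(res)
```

p=3,n=2: res = 0+6 = 6
p=3,n=3: res = 6+9 = 15
p=3,n=4: res = 15+12 = 27
p=3,n=5: res = 27+15 = 42
p=3,n=6: res = 42+18 = 60
p=4,n=2: res = 60+8 = 68
p=4,n=3: res = 68+12 = 80
p=4,n=4: res = 80+16 = 96
p=4,n=5: res = 96+20 = 116
p=4,n=6: res = 116+24 = 140
p=5,n=2: res = 140+10 = 150
p=5,n=3: res = 150+15 = 165
p=5,n=4: res = 165+20 = 185
p=5,n=5: res = 185+25 = 210
p=5,n=6: res = 210+30 = 240
p=6,n=2: res = 240+12 = 252
p=6,n=3: res = 252+18 = 270
p=6,n=4: res = 270+24 = 294
p=6,n=5: res = 294+30 = 324
p=6,n=6: res = 324+36 = 360
p=7,n=2: res = 360+14 = 374
p=7,n=3: res = 374+21 = 395
p=7,n=4: res = 395+28 = 423
p=7,n=5: res = 423+35 = 458
p=7,n=6: res = 458+42 = 500

500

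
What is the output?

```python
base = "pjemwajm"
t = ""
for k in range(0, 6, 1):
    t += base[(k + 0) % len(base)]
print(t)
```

pjemwa

k=0: add base[0]='p' → 'p'
k=1: add base[1]='j' → 'pj'
k=2: add base[2]='e' → 'pje'
k=3: add base[3]='m' → 'pjem'
k=4: add base[4]='w' → 'pjemw'
k=5: add base[5]='a' → 'pjemwa'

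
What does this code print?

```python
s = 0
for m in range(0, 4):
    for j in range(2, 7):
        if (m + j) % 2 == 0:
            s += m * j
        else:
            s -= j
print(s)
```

16

m=0,j=2: even sum, s = 0+0 = 0
m=0,j=3: odd sum, s = 0-3 = -3
m=0,j=4: even sum, s = (-3)+0 = -3
m=0,j=5: odd sum, s = (-3)-5 = -8
m=0,j=6: even sum, s = (-8)+0 = -8
m=1,j=2: odd sum, s = (-8)-2 = -10
m=1,j=3: even sum, s = (-10)+3 = -7
m=1,j=4: odd sum, s = (-7)-4 = -11
m=1,j=5: even sum, s = (-11)+5 = -6
m=1,j=6: odd sum, s = (-6)-6 = -12
m=2,j=2: even sum, s = (-12)+4 = -8
m=2,j=3: odd sum, s = (-8)-3 = -11
m=2,j=4: even sum, s = (-11)+8 = -3
m=2,j=5: odd sum, s = (-3)-5 = -8
m=2,j=6: even sum, s = (-8)+12 = 4
m=3,j=2: odd sum, s = 4-2 = 2
m=3,j=3: even sum, s = 2+9 = 11
m=3,j=4: odd sum, s = 11-4 = 7
m=3,j=5: even sum, s = 7+15 = 22
m=3,j=6: odd sum, s = 22-6 = 16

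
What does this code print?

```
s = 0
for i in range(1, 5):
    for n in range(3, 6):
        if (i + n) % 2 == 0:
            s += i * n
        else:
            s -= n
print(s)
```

i=1,n=3: even sum, s = 0+3 = 3
i=1,n=4: odd sum, s = 3-4 = -1
i=1,n=5: even sum, s = (-1)+5 = 4
i=2,n=3: odd sum, s = 4-3 = 1
i=2,n=4: even sum, s = 1+8 = 9
i=2,n=5: odd sum, s = 9-5 = 4
i=3,n=3: even sum, s = 4+9 = 13
i=3,n=4: odd sum, s = 13-4 = 9
i=3,n=5: even sum, s = 9+15 = 24
i=4,n=3: odd sum, s = 24-3 = 21
i=4,n=4: even sum, s = 21+16 = 37
i=4,n=5: odd sum, s = 37-5 = 32

32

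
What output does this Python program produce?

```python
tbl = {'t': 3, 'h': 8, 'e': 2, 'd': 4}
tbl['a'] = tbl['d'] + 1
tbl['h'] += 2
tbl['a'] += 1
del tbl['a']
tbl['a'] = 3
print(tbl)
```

{'t': 3, 'h': 10, 'e': 2, 'd': 4, 'a': 3}

tbl['a'] = tbl['d']+1 = 5 → {'t': 3, 'h': 8, 'e': 2, 'd': 4, 'a': 5}
tbl['h'] = 8+2 = 10 → {'t': 3, 'h': 10, 'e': 2, 'd': 4, 'a': 5}
tbl['a'] = 5+1 = 6 → {'t': 3, 'h': 10, 'e': 2, 'd': 4, 'a': 6}
del 'a' → {'t': 3, 'h': 10, 'e': 2, 'd': 4}
tbl['a'] = 3 → {'t': 3, 'h': 10, 'e': 2, 'd': 4, 'a': 3}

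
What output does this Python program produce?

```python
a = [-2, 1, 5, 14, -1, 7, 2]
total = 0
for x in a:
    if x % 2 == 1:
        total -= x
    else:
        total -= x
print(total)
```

x=-2: not odd, total = 0-(-2) = 2
x=1: odd, total = 2-1 = 1
x=5: odd, total = 1-5 = -4
x=14: not odd, total = (-4)-14 = -18
x=-1: odd, total = (-18)-(-1) = -17
x=7: odd, total = (-17)-7 = -24
x=2: not odd, total = (-24)-2 = -26

-26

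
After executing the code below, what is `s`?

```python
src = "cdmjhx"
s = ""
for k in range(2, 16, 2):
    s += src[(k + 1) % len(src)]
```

k=2: add src[3]='j' → 'j'
k=4: add src[5]='x' → 'jx'
k=6: add src[1]='d' → 'jxd'
k=8: add src[3]='j' → 'jxdj'
k=10: add src[5]='x' → 'jxdjx'
k=12: add src[1]='d' → 'jxdjxd'
k=14: add src[3]='j' → 'jxdjxdj'

'jxdjxdj'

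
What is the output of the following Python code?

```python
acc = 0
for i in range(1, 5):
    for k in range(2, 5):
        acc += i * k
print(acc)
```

i=1,k=2: acc = 0+2 = 2
i=1,k=3: acc = 2+3 = 5
i=1,k=4: acc = 5+4 = 9
i=2,k=2: acc = 9+4 = 13
i=2,k=3: acc = 13+6 = 19
i=2,k=4: acc = 19+8 = 27
i=3,k=2: acc = 27+6 = 33
i=3,k=3: acc = 33+9 = 42
i=3,k=4: acc = 42+12 = 54
i=4,k=2: acc = 54+8 = 62
i=4,k=3: acc = 62+12 = 74
i=4,k=4: acc = 74+16 = 90

90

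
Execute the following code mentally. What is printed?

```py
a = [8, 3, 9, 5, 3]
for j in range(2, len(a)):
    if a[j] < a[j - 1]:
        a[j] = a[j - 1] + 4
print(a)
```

[8, 3, 9, 13, 17]

j=2: 9>=3, unchanged → [8, 3, 9, 5, 3]
j=3: 5<9, a[3] = 9+4 = 13 → [8, 3, 9, 13, 3]
j=4: 3<13, a[4] = 13+4 = 17 → [8, 3, 9, 13, 17]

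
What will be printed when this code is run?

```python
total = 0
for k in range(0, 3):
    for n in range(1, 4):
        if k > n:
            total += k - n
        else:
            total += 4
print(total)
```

k=0,n=1: not 0>1, total = 0+4 = 4
k=0,n=2: not 0>2, total = 4+4 = 8
k=0,n=3: not 0>3, total = 8+4 = 12
k=1,n=1: not 1>1, total = 12+4 = 16
k=1,n=2: not 1>2, total = 16+4 = 20
k=1,n=3: not 1>3, total = 20+4 = 24
k=2,n=1: 2>1, total = 24+1 = 25
k=2,n=2: not 2>2, total = 25+4 = 29
k=2,n=3: not 2>3, total = 29+4 = 33

33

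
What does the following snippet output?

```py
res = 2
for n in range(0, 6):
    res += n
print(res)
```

n=0: res = 2+0 = 2
n=1: res = 2+1 = 3
n=2: res = 3+2 = 5
n=3: res = 5+3 = 8
n=4: res = 8+4 = 12
n=5: res = 12+5 = 17

17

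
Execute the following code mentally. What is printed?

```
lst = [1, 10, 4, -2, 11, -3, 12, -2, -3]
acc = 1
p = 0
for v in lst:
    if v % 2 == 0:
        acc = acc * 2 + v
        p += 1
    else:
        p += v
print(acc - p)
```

v=1: not even; p=1
v=10: even, acc = 1*2+10 = 12; p=2
v=4: even, acc = 12*2+4 = 28; p=3
v=-2: even, acc = 28*2+(-2) = 54; p=4
v=11: not even; p=15
v=-3: not even; p=12
v=12: even, acc = 54*2+12 = 120; p=13
v=-2: even, acc = 120*2+(-2) = 238; p=14
v=-3: not even; p=11
acc-p = 238-11 = 227

227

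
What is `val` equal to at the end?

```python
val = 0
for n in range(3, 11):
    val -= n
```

n=3: val = 0-3 = -3
n=4: val = (-3)-4 = -7
n=5: val = (-7)-5 = -12
n=6: val = (-12)-6 = -18
n=7: val = (-18)-7 = -25
n=8: val = (-25)-8 = -33
n=9: val = (-33)-9 = -42
n=10: val = (-42)-10 = -52

-52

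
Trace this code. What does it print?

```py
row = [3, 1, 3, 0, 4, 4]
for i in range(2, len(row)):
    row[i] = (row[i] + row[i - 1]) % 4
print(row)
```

i=2: row[2] = (3+1)%4 = 0 → [3, 1, 0, 0, 4, 4]
i=3: row[3] = (0+0)%4 = 0 → [3, 1, 0, 0, 4, 4]
i=4: row[4] = (4+0)%4 = 0 → [3, 1, 0, 0, 0, 4]
i=5: row[5] = (4+0)%4 = 0 → [3, 1, 0, 0, 0, 0]

[3, 1, 0, 0, 0, 0]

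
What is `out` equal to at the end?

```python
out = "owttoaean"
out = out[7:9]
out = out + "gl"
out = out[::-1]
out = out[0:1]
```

'l'

slice [7:9] → 'an'
+ 'gl' → 'angl'
reverse → 'lgna'
slice [0:1] → 'l'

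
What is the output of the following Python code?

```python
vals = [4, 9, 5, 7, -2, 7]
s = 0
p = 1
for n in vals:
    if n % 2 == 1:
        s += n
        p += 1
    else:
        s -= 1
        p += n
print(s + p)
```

33

n=4: not odd, s = 0-1 = -1; p=5
n=9: odd, s = (-1)+9 = 8; p=6
n=5: odd, s = 8+5 = 13; p=7
n=7: odd, s = 13+7 = 20; p=8
n=-2: not odd, s = 20-1 = 19; p=6
n=7: odd, s = 19+7 = 26; p=7
s+p = 26+7 = 33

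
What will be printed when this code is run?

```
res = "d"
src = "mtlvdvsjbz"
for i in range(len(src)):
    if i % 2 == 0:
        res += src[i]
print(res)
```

i=0: add 'm' → 'dm'
i=1: skip
i=2: add 'l' → 'dml'
i=3: skip
i=4: add 'd' → 'dmld'
i=5: skip
i=6: add 's' → 'dmlds'
i=7: skip
i=8: add 'b' → 'dmldsb'
i=9: skip

dmldsb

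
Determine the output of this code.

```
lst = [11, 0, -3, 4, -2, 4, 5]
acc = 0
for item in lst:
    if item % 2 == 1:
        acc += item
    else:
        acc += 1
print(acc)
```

item=11: odd, acc = 0+11 = 11
item=0: not odd, acc = 11+1 = 12
item=-3: odd, acc = 12+(-3) = 9
item=4: not odd, acc = 9+1 = 10
item=-2: not odd, acc = 10+1 = 11
item=4: not odd, acc = 11+1 = 12
item=5: odd, acc = 12+5 = 17

17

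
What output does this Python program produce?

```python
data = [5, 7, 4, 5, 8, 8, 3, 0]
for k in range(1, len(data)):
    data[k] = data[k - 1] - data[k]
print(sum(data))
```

-120

k=1: data[1] = 5-7 = -2 → [5, -2, 4, 5, 8, 8, 3, 0]
k=2: data[2] = (-2)-4 = -6 → [5, -2, -6, 5, 8, 8, 3, 0]
k=3: data[3] = (-6)-5 = -11 → [5, -2, -6, -11, 8, 8, 3, 0]
k=4: data[4] = (-11)-8 = -19 → [5, -2, -6, -11, -19, 8, 3, 0]
k=5: data[5] = (-19)-8 = -27 → [5, -2, -6, -11, -19, -27, 3, 0]
k=6: data[6] = (-27)-3 = -30 → [5, -2, -6, -11, -19, -27, -30, 0]
k=7: data[7] = (-30)-0 = -30 → [5, -2, -6, -11, -19, -27, -30, -30]
sum = -120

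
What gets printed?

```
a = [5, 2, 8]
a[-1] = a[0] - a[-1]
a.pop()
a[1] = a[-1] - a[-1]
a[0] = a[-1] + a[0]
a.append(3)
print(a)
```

a[-1] = a[0]-a[-1] = 5-8 = -3 → [5, 2, -3]
pop() removes -3 → [5, 2]
a[1] = a[-1]-a[-1] = 2-2 = 0 → [5, 0]
a[0] = a[-1]+a[0] = 0+5 = 5 → [5, 0]
append 3 → [5, 0, 3]

[5, 0, 3]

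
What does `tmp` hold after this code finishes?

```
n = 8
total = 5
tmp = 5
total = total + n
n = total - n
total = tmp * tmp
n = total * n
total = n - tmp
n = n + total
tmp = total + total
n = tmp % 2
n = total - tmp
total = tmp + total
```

240

total = 5+8 = 13
n = 13-8 = 5
total = 5*5 = 25
n = 25*5 = 125
total = 125-5 = 120
n = 125+120 = 245
tmp = 120+120 = 240
n = 240%2 = 0
n = 120-240 = -120
total = 240+120 = 360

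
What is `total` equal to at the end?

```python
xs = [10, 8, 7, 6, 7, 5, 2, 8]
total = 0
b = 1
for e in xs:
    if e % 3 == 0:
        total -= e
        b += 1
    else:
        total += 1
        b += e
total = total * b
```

e=10: not %3==0, total = 0+1 = 1; b=11
e=8: not %3==0, total = 1+1 = 2; b=19
e=7: not %3==0, total = 2+1 = 3; b=26
e=6: %3==0, total = 3-6 = -3; b=27
e=7: not %3==0, total = (-3)+1 = -2; b=34
e=5: not %3==0, total = (-2)+1 = -1; b=39
e=2: not %3==0, total = (-1)+1 = 0; b=41
e=8: not %3==0, total = 0+1 = 1; b=49
total*b = 1*49 = 49

49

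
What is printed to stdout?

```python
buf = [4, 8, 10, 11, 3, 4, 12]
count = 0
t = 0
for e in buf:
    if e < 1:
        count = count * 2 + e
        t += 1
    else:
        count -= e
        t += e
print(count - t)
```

e=4: not <1, count = 0-4 = -4; t=4
e=8: not <1, count = (-4)-8 = -12; t=12
e=10: not <1, count = (-12)-10 = -22; t=22
e=11: not <1, count = (-22)-11 = -33; t=33
e=3: not <1, count = (-33)-3 = -36; t=36
e=4: not <1, count = (-36)-4 = -40; t=40
e=12: not <1, count = (-40)-12 = -52; t=52
count-t = (-52)-52 = -104

-104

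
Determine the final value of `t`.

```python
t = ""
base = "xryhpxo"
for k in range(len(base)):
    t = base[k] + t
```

k=0: prepend 'x' → 'x'
k=1: prepend 'r' → 'rx'
k=2: prepend 'y' → 'yrx'
k=3: prepend 'h' → 'hyrx'
k=4: prepend 'p' → 'phyrx'
k=5: prepend 'x' → 'xphyrx'
k=6: prepend 'o' → 'oxphyrx'

'oxphyrx'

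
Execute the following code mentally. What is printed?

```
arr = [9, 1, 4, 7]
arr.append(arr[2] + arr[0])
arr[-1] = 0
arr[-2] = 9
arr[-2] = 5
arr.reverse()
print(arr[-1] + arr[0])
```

append arr[2]+arr[0] = 4+9 = 13 → [9, 1, 4, 7, 13]
arr[-1] = 0 → [9, 1, 4, 7, 0]
arr[-2] = 9 → [9, 1, 4, 9, 0]
arr[-2] = 5 → [9, 1, 4, 5, 0]
reverse → [0, 5, 4, 1, 9]
arr[-1]+arr[0] = 9+0 = 9

9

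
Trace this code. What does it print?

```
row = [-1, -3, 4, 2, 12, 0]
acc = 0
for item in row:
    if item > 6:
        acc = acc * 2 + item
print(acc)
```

12

item=-1: not >6
item=-3: not >6
item=4: not >6
item=2: not >6
item=12: >6, acc = 0*2+12 = 12
item=0: not >6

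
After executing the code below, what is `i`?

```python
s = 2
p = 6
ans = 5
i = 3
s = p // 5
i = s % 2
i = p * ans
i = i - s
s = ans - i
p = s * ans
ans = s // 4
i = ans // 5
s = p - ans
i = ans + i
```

s = 6//5 = 1
i = 1%2 = 1
i = 6*5 = 30
i = 30-1 = 29
s = 5-29 = -24
p = (-24)*5 = -120
ans = (-24)//4 = -6
i = (-6)//5 = -2
s = (-120)-(-6) = -114
i = (-6)+(-2) = -8

-8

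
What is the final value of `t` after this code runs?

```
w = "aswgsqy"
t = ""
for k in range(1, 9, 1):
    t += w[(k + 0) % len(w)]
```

k=1: add w[1]='s' → 's'
k=2: add w[2]='w' → 'sw'
k=3: add w[3]='g' → 'swg'
k=4: add w[4]='s' → 'swgs'
k=5: add w[5]='q' → 'swgsq'
k=6: add w[6]='y' → 'swgsqy'
k=7: add w[0]='a' → 'swgsqya'
k=8: add w[1]='s' → 'swgsqyas'

'swgsqyas'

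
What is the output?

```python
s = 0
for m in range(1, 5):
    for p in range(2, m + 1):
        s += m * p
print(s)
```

55

m=2,p=2: s = 0+4 = 4
m=3,p=2: s = 4+6 = 10
m=3,p=3: s = 10+9 = 19
m=4,p=2: s = 19+8 = 27
m=4,p=3: s = 27+12 = 39
m=4,p=4: s = 39+16 = 55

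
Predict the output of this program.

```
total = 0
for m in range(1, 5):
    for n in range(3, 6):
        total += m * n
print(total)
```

m=1,n=3: total = 0+3 = 3
m=1,n=4: total = 3+4 = 7
m=1,n=5: total = 7+5 = 12
m=2,n=3: total = 12+6 = 18
m=2,n=4: total = 18+8 = 26
m=2,n=5: total = 26+10 = 36
m=3,n=3: total = 36+9 = 45
m=3,n=4: total = 45+12 = 57
m=3,n=5: total = 57+15 = 72
m=4,n=3: total = 72+12 = 84
m=4,n=4: total = 84+16 = 100
m=4,n=5: total = 100+20 = 120

120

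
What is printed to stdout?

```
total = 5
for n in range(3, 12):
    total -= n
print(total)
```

-58

n=3: total = 5-3 = 2
n=4: total = 2-4 = -2
n=5: total = (-2)-5 = -7
n=6: total = (-7)-6 = -13
n=7: total = (-13)-7 = -20
n=8: total = (-20)-8 = -28
n=9: total = (-28)-9 = -37
n=10: total = (-37)-10 = -47
n=11: total = (-47)-11 = -58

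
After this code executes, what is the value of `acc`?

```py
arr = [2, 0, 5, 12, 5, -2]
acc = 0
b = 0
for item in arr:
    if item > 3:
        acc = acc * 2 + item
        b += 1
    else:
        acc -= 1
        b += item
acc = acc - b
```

item=2: not >3, acc = 0-1 = -1; b=2
item=0: not >3, acc = (-1)-1 = -2; b=2
item=5: >3, acc = (-2)*2+5 = 1; b=3
item=12: >3, acc = 1*2+12 = 14; b=4
item=5: >3, acc = 14*2+5 = 33; b=5
item=-2: not >3, acc = 33-1 = 32; b=3
acc-b = 32-3 = 29

29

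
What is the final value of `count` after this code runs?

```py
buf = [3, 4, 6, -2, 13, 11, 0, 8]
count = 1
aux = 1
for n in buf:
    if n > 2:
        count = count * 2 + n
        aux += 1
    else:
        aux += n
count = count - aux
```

349

n=3: >2, count = 1*2+3 = 5; aux=2
n=4: >2, count = 5*2+4 = 14; aux=3
n=6: >2, count = 14*2+6 = 34; aux=4
n=-2: not >2; aux=2
n=13: >2, count = 34*2+13 = 81; aux=3
n=11: >2, count = 81*2+11 = 173; aux=4
n=0: not >2; aux=4
n=8: >2, count = 173*2+8 = 354; aux=5
count-aux = 354-5 = 349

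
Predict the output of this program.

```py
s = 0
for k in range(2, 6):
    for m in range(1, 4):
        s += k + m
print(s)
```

66

k=2,m=1: s = 0+3 = 3
k=2,m=2: s = 3+4 = 7
k=2,m=3: s = 7+5 = 12
k=3,m=1: s = 12+4 = 16
k=3,m=2: s = 16+5 = 21
k=3,m=3: s = 21+6 = 27
k=4,m=1: s = 27+5 = 32
k=4,m=2: s = 32+6 = 38
k=4,m=3: s = 38+7 = 45
k=5,m=1: s = 45+6 = 51
k=5,m=2: s = 51+7 = 58
k=5,m=3: s = 58+8 = 66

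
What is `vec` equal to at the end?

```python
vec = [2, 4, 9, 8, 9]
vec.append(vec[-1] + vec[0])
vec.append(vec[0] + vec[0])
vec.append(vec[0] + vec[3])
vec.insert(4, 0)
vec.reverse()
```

[10, 4, 11, 9, 0, 8, 9, 4, 2]

append vec[-1]+vec[0] = 9+2 = 11 → [2, 4, 9, 8, 9, 11]
append vec[0]+vec[0] = 2+2 = 4 → [2, 4, 9, 8, 9, 11, 4]
append vec[0]+vec[3] = 2+8 = 10 → [2, 4, 9, 8, 9, 11, 4, 10]
insert 0 at 4 → [2, 4, 9, 8, 0, 9, 11, 4, 10]
reverse → [10, 4, 11, 9, 0, 8, 9, 4, 2]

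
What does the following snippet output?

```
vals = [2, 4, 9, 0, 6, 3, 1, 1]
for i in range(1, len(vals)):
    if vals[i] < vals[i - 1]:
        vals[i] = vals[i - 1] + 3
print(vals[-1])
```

i=1: 4>=2, unchanged → [2, 4, 9, 0, 6, 3, 1, 1]
i=2: 9>=4, unchanged → [2, 4, 9, 0, 6, 3, 1, 1]
i=3: 0<9, vals[3] = 9+3 = 12 → [2, 4, 9, 12, 6, 3, 1, 1]
i=4: 6<12, vals[4] = 12+3 = 15 → [2, 4, 9, 12, 15, 3, 1, 1]
i=5: 3<15, vals[5] = 15+3 = 18 → [2, 4, 9, 12, 15, 18, 1, 1]
i=6: 1<18, vals[6] = 18+3 = 21 → [2, 4, 9, 12, 15, 18, 21, 1]
i=7: 1<21, vals[7] = 21+3 = 24 → [2, 4, 9, 12, 15, 18, 21, 24]

24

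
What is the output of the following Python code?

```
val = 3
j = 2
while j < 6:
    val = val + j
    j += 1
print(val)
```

j=2: val = 3+2 = 5
j=3: val = 5+3 = 8
j=4: val = 8+4 = 12
j=5: val = 12+5 = 17

17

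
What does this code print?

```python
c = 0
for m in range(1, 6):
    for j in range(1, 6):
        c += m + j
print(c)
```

m=1,j=1: c = 0+2 = 2
m=1,j=2: c = 2+3 = 5
m=1,j=3: c = 5+4 = 9
m=1,j=4: c = 9+5 = 14
m=1,j=5: c = 14+6 = 20
m=2,j=1: c = 20+3 = 23
m=2,j=2: c = 23+4 = 27
m=2,j=3: c = 27+5 = 32
m=2,j=4: c = 32+6 = 38
m=2,j=5: c = 38+7 = 45
m=3,j=1: c = 45+4 = 49
m=3,j=2: c = 49+5 = 54
m=3,j=3: c = 54+6 = 60
m=3,j=4: c = 60+7 = 67
m=3,j=5: c = 67+8 = 75
m=4,j=1: c = 75+5 = 80
m=4,j=2: c = 80+6 = 86
m=4,j=3: c = 86+7 = 93
m=4,j=4: c = 93+8 = 101
m=4,j=5: c = 101+9 = 110
m=5,j=1: c = 110+6 = 116
m=5,j=2: c = 116+7 = 123
m=5,j=3: c = 123+8 = 131
m=5,j=4: c = 131+9 = 140
m=5,j=5: c = 140+10 = 150

150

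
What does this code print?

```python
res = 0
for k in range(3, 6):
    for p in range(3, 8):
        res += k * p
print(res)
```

k=3,p=3: res = 0+9 = 9
k=3,p=4: res = 9+12 = 21
k=3,p=5: res = 21+15 = 36
k=3,p=6: res = 36+18 = 54
k=3,p=7: res = 54+21 = 75
k=4,p=3: res = 75+12 = 87
k=4,p=4: res = 87+16 = 103
k=4,p=5: res = 103+20 = 123
k=4,p=6: res = 123+24 = 147
k=4,p=7: res = 147+28 = 175
k=5,p=3: res = 175+15 = 190
k=5,p=4: res = 190+20 = 210
k=5,p=5: res = 210+25 = 235
k=5,p=6: res = 235+30 = 265
k=5,p=7: res = 265+35 = 300

300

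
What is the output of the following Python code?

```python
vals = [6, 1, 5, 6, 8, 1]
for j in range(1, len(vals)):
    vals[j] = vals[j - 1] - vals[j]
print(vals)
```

j=1: vals[1] = 6-1 = 5 → [6, 5, 5, 6, 8, 1]
j=2: vals[2] = 5-5 = 0 → [6, 5, 0, 6, 8, 1]
j=3: vals[3] = 0-6 = -6 → [6, 5, 0, -6, 8, 1]
j=4: vals[4] = (-6)-8 = -14 → [6, 5, 0, -6, -14, 1]
j=5: vals[5] = (-14)-1 = -15 → [6, 5, 0, -6, -14, -15]

[6, 5, 0, -6, -14, -15]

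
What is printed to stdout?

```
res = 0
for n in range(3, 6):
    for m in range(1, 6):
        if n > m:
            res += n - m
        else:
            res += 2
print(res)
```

n=3,m=1: 3>1, res = 0+2 = 2
n=3,m=2: 3>2, res = 2+1 = 3
n=3,m=3: not 3>3, res = 3+2 = 5
n=3,m=4: not 3>4, res = 5+2 = 7
n=3,m=5: not 3>5, res = 7+2 = 9
n=4,m=1: 4>1, res = 9+3 = 12
n=4,m=2: 4>2, res = 12+2 = 14
n=4,m=3: 4>3, res = 14+1 = 15
n=4,m=4: not 4>4, res = 15+2 = 17
n=4,m=5: not 4>5, res = 17+2 = 19
n=5,m=1: 5>1, res = 19+4 = 23
n=5,m=2: 5>2, res = 23+3 = 26
n=5,m=3: 5>3, res = 26+2 = 28
n=5,m=4: 5>4, res = 28+1 = 29
n=5,m=5: not 5>5, res = 29+2 = 31

31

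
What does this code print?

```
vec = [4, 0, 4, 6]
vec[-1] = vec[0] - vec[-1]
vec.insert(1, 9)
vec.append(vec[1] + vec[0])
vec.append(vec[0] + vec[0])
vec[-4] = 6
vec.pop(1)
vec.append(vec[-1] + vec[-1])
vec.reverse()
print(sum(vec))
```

vec[-1] = vec[0]-vec[-1] = 4-6 = -2 → [4, 0, 4, -2]
insert 9 at 1 → [4, 9, 0, 4, -2]
append vec[1]+vec[0] = 9+4 = 13 → [4, 9, 0, 4, -2, 13]
append vec[0]+vec[0] = 4+4 = 8 → [4, 9, 0, 4, -2, 13, 8]
vec[-4] = 6 → [4, 9, 0, 6, -2, 13, 8]
pop(1) removes 9 → [4, 0, 6, -2, 13, 8]
append vec[-1]+vec[-1] = 8+8 = 16 → [4, 0, 6, -2, 13, 8, 16]
reverse → [16, 8, 13, -2, 6, 0, 4]
sum = 45

45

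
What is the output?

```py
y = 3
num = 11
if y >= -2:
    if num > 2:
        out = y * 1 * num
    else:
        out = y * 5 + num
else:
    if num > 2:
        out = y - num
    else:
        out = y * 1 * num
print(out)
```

y=3, num=11
y >= -2 is True; num > 2 is True
→ out = y * 1 * num = 33

33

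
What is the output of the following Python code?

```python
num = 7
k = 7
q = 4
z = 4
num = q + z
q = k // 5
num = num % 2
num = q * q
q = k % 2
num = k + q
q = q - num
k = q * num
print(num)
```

num = 4+4 = 8
q = 7//5 = 1
num = 8%2 = 0
num = 1*1 = 1
q = 7%2 = 1
num = 7+1 = 8
q = 1-8 = -7
k = (-7)*8 = -56

8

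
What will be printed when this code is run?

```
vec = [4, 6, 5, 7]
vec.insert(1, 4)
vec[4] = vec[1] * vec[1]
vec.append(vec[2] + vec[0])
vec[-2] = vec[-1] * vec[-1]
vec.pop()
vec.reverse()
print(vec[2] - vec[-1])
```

insert 4 at 1 → [4, 4, 6, 5, 7]
vec[4] = vec[1]*vec[1] = 4*4 = 16 → [4, 4, 6, 5, 16]
append vec[2]+vec[0] = 6+4 = 10 → [4, 4, 6, 5, 16, 10]
vec[-2] = vec[-1]*vec[-1] = 10*10 = 100 → [4, 4, 6, 5, 100, 10]
pop() removes 10 → [4, 4, 6, 5, 100]
reverse → [100, 5, 6, 4, 4]
vec[2]-vec[-1] = 6-4 = 2

2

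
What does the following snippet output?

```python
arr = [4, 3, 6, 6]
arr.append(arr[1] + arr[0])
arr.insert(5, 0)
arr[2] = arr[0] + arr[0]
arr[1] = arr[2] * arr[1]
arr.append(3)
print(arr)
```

[4, 24, 8, 6, 7, 0, 3]

append arr[1]+arr[0] = 3+4 = 7 → [4, 3, 6, 6, 7]
insert 0 at 5 → [4, 3, 6, 6, 7, 0]
arr[2] = arr[0]+arr[0] = 4+4 = 8 → [4, 3, 8, 6, 7, 0]
arr[1] = arr[2]*arr[1] = 8*3 = 24 → [4, 24, 8, 6, 7, 0]
append 3 → [4, 24, 8, 6, 7, 0, 3]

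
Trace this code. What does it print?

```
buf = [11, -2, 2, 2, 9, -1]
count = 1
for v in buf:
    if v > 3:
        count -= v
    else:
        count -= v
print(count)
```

v=11: >3, count = 1-11 = -10
v=-2: not >3, count = (-10)-(-2) = -8
v=2: not >3, count = (-8)-2 = -10
v=2: not >3, count = (-10)-2 = -12
v=9: >3, count = (-12)-9 = -21
v=-1: not >3, count = (-21)-(-1) = -20

-20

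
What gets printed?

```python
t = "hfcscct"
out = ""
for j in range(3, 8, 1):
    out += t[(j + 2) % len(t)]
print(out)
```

j=3: add t[5]='c' → 'c'
j=4: add t[6]='t' → 'ct'
j=5: add t[0]='h' → 'cth'
j=6: add t[1]='f' → 'cthf'
j=7: add t[2]='c' → 'cthfc'

cthfc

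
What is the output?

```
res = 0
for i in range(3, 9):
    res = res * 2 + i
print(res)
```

i=3: res = 0*2+3 = 3
i=4: res = 3*2+4 = 10
i=5: res = 10*2+5 = 25
i=6: res = 25*2+6 = 56
i=7: res = 56*2+7 = 119
i=8: res = 119*2+8 = 246

246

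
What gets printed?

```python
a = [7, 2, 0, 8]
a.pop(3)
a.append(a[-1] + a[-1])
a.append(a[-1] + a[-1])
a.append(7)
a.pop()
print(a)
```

[7, 2, 0, 0, 0]

pop(3) removes 8 → [7, 2, 0]
append a[-1]+a[-1] = 0+0 = 0 → [7, 2, 0, 0]
append a[-1]+a[-1] = 0+0 = 0 → [7, 2, 0, 0, 0]
append 7 → [7, 2, 0, 0, 0, 7]
pop() removes 7 → [7, 2, 0, 0, 0]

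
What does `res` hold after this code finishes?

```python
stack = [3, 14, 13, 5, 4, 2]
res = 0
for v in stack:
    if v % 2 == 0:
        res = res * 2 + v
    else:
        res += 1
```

v=3: not even, res = 0+1 = 1
v=14: even, res = 1*2+14 = 16
v=13: not even, res = 16+1 = 17
v=5: not even, res = 17+1 = 18
v=4: even, res = 18*2+4 = 40
v=2: even, res = 40*2+2 = 82

82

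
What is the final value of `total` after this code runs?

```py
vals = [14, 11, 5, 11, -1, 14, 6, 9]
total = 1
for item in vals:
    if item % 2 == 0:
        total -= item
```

-33

item=14: even, total = 1-14 = -13
item=11: not even
item=5: not even
item=11: not even
item=-1: not even
item=14: even, total = (-13)-14 = -27
item=6: even, total = (-27)-6 = -33
item=9: not even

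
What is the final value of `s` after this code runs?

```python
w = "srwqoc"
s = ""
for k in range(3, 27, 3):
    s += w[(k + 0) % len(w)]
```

'qsqsqsqs'

k=3: add w[3]='q' → 'q'
k=6: add w[0]='s' → 'qs'
k=9: add w[3]='q' → 'qsq'
k=12: add w[0]='s' → 'qsqs'
k=15: add w[3]='q' → 'qsqsq'
k=18: add w[0]='s' → 'qsqsqs'
k=21: add w[3]='q' → 'qsqsqsq'
k=24: add w[0]='s' → 'qsqsqsqs'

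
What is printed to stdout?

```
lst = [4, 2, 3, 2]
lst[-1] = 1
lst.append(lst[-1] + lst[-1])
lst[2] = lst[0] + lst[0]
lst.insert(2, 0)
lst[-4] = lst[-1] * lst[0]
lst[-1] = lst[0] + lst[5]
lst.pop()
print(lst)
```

lst[-1] = 1 → [4, 2, 3, 1]
append lst[-1]+lst[-1] = 1+1 = 2 → [4, 2, 3, 1, 2]
lst[2] = lst[0]+lst[0] = 4+4 = 8 → [4, 2, 8, 1, 2]
insert 0 at 2 → [4, 2, 0, 8, 1, 2]
lst[-4] = lst[-1]*lst[0] = 2*4 = 8 → [4, 2, 8, 8, 1, 2]
lst[-1] = lst[0]+lst[5] = 4+2 = 6 → [4, 2, 8, 8, 1, 6]
pop() removes 6 → [4, 2, 8, 8, 1]

[4, 2, 8, 8, 1]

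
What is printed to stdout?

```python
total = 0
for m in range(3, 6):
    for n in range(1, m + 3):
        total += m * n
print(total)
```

m=3,n=1: total = 0+3 = 3
m=3,n=2: total = 3+6 = 9
m=3,n=3: total = 9+9 = 18
m=3,n=4: total = 18+12 = 30
m=3,n=5: total = 30+15 = 45
m=4,n=1: total = 45+4 = 49
m=4,n=2: total = 49+8 = 57
m=4,n=3: total = 57+12 = 69
m=4,n=4: total = 69+16 = 85
m=4,n=5: total = 85+20 = 105
m=4,n=6: total = 105+24 = 129
m=5,n=1: total = 129+5 = 134
m=5,n=2: total = 134+10 = 144
m=5,n=3: total = 144+15 = 159
m=5,n=4: total = 159+20 = 179
m=5,n=5: total = 179+25 = 204
m=5,n=6: total = 204+30 = 234
m=5,n=7: total = 234+35 = 269

269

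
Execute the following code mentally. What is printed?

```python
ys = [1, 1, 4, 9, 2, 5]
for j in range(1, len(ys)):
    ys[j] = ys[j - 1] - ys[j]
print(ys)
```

j=1: ys[1] = 1-1 = 0 → [1, 0, 4, 9, 2, 5]
j=2: ys[2] = 0-4 = -4 → [1, 0, -4, 9, 2, 5]
j=3: ys[3] = (-4)-9 = -13 → [1, 0, -4, -13, 2, 5]
j=4: ys[4] = (-13)-2 = -15 → [1, 0, -4, -13, -15, 5]
j=5: ys[5] = (-15)-5 = -20 → [1, 0, -4, -13, -15, -20]

[1, 0, -4, -13, -15, -20]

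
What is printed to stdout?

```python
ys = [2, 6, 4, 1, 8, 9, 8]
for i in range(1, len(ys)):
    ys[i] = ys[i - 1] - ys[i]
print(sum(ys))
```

-96

i=1: ys[1] = 2-6 = -4 → [2, -4, 4, 1, 8, 9, 8]
i=2: ys[2] = (-4)-4 = -8 → [2, -4, -8, 1, 8, 9, 8]
i=3: ys[3] = (-8)-1 = -9 → [2, -4, -8, -9, 8, 9, 8]
i=4: ys[4] = (-9)-8 = -17 → [2, -4, -8, -9, -17, 9, 8]
i=5: ys[5] = (-17)-9 = -26 → [2, -4, -8, -9, -17, -26, 8]
i=6: ys[6] = (-26)-8 = -34 → [2, -4, -8, -9, -17, -26, -34]
sum = -96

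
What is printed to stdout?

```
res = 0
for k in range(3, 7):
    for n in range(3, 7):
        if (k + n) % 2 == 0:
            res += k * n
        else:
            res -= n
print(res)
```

128

k=3,n=3: even sum, res = 0+9 = 9
k=3,n=4: odd sum, res = 9-4 = 5
k=3,n=5: even sum, res = 5+15 = 20
k=3,n=6: odd sum, res = 20-6 = 14
k=4,n=3: odd sum, res = 14-3 = 11
k=4,n=4: even sum, res = 11+16 = 27
k=4,n=5: odd sum, res = 27-5 = 22
k=4,n=6: even sum, res = 22+24 = 46
k=5,n=3: even sum, res = 46+15 = 61
k=5,n=4: odd sum, res = 61-4 = 57
k=5,n=5: even sum, res = 57+25 = 82
k=5,n=6: odd sum, res = 82-6 = 76
k=6,n=3: odd sum, res = 76-3 = 73
k=6,n=4: even sum, res = 73+24 = 97
k=6,n=5: odd sum, res = 97-5 = 92
k=6,n=6: even sum, res = 92+36 = 128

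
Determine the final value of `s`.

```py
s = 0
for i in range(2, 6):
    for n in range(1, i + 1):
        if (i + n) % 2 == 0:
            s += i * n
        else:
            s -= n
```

72

i=2,n=1: odd sum, s = 0-1 = -1
i=2,n=2: even sum, s = (-1)+4 = 3
i=3,n=1: even sum, s = 3+3 = 6
i=3,n=2: odd sum, s = 6-2 = 4
i=3,n=3: even sum, s = 4+9 = 13
i=4,n=1: odd sum, s = 13-1 = 12
i=4,n=2: even sum, s = 12+8 = 20
i=4,n=3: odd sum, s = 20-3 = 17
i=4,n=4: even sum, s = 17+16 = 33
i=5,n=1: even sum, s = 33+5 = 38
i=5,n=2: odd sum, s = 38-2 = 36
i=5,n=3: even sum, s = 36+15 = 51
i=5,n=4: odd sum, s = 51-4 = 47
i=5,n=5: even sum, s = 47+25 = 72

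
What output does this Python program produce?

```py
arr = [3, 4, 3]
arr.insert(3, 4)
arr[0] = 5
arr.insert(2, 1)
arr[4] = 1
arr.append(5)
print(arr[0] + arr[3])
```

8

insert 4 at 3 → [3, 4, 3, 4]
arr[0] = 5 → [5, 4, 3, 4]
insert 1 at 2 → [5, 4, 1, 3, 4]
arr[4] = 1 → [5, 4, 1, 3, 1]
append 5 → [5, 4, 1, 3, 1, 5]
arr[0]+arr[3] = 5+3 = 8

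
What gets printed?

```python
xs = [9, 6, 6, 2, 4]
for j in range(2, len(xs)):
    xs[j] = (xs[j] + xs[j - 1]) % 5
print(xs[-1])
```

3

j=2: xs[2] = (6+6)%5 = 2 → [9, 6, 2, 2, 4]
j=3: xs[3] = (2+2)%5 = 4 → [9, 6, 2, 4, 4]
j=4: xs[4] = (4+4)%5 = 3 → [9, 6, 2, 4, 3]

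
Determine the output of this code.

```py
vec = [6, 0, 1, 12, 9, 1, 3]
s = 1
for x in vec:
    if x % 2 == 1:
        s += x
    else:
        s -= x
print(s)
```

x=6: not odd, s = 1-6 = -5
x=0: not odd, s = (-5)-0 = -5
x=1: odd, s = (-5)+1 = -4
x=12: not odd, s = (-4)-12 = -16
x=9: odd, s = (-16)+9 = -7
x=1: odd, s = (-7)+1 = -6
x=3: odd, s = (-6)+3 = -3

-3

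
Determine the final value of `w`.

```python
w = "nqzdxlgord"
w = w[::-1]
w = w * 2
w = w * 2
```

reverse → 'droglxdzqn'
repeat ×2 → 'droglxdzqndroglxdzqn'
repeat ×2 → 'droglxdzqndroglxdzqndroglxdzqndroglxdzqn'

'droglxdzqndroglxdzqndroglxdzqndroglxdzqn'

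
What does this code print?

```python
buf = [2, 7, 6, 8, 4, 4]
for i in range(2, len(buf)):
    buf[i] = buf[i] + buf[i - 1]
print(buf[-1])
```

29

i=2: buf[2] = 6+7 = 13 → [2, 7, 13, 8, 4, 4]
i=3: buf[3] = 8+13 = 21 → [2, 7, 13, 21, 4, 4]
i=4: buf[4] = 4+21 = 25 → [2, 7, 13, 21, 25, 4]
i=5: buf[5] = 4+25 = 29 → [2, 7, 13, 21, 25, 29]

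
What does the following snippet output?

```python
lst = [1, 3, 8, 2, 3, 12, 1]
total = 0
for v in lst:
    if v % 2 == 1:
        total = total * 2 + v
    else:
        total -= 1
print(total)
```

17

v=1: odd, total = 0*2+1 = 1
v=3: odd, total = 1*2+3 = 5
v=8: not odd, total = 5-1 = 4
v=2: not odd, total = 4-1 = 3
v=3: odd, total = 3*2+3 = 9
v=12: not odd, total = 9-1 = 8
v=1: odd, total = 8*2+1 = 17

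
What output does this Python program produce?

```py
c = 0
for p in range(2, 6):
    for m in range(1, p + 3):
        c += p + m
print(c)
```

156

p=2,m=1: c = 0+3 = 3
p=2,m=2: c = 3+4 = 7
p=2,m=3: c = 7+5 = 12
p=2,m=4: c = 12+6 = 18
p=3,m=1: c = 18+4 = 22
p=3,m=2: c = 22+5 = 27
p=3,m=3: c = 27+6 = 33
p=3,m=4: c = 33+7 = 40
p=3,m=5: c = 40+8 = 48
p=4,m=1: c = 48+5 = 53
p=4,m=2: c = 53+6 = 59
p=4,m=3: c = 59+7 = 66
p=4,m=4: c = 66+8 = 74
p=4,m=5: c = 74+9 = 83
p=4,m=6: c = 83+10 = 93
p=5,m=1: c = 93+6 = 99
p=5,m=2: c = 99+7 = 106
p=5,m=3: c = 106+8 = 114
p=5,m=4: c = 114+9 = 123
p=5,m=5: c = 123+10 = 133
p=5,m=6: c = 133+11 = 144
p=5,m=7: c = 144+12 = 156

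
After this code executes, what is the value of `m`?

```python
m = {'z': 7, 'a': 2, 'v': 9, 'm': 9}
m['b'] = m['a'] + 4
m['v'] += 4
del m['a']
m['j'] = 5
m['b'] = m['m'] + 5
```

{'z': 7, 'v': 13, 'm': 9, 'b': 14, 'j': 5}

m['b'] = m['a']+4 = 6 → {'z': 7, 'a': 2, 'v': 9, 'm': 9, 'b': 6}
m['v'] = 9+4 = 13 → {'z': 7, 'a': 2, 'v': 13, 'm': 9, 'b': 6}
del 'a' → {'z': 7, 'v': 13, 'm': 9, 'b': 6}
m['j'] = 5 → {'z': 7, 'v': 13, 'm': 9, 'b': 6, 'j': 5}
m['b'] = m['m']+5 = 14 → {'z': 7, 'v': 13, 'm': 9, 'b': 14, 'j': 5}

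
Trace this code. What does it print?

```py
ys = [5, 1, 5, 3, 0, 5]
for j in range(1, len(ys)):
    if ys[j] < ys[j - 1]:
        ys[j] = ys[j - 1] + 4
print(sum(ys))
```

j=1: 1<5, ys[1] = 5+4 = 9 → [5, 9, 5, 3, 0, 5]
j=2: 5<9, ys[2] = 9+4 = 13 → [5, 9, 13, 3, 0, 5]
j=3: 3<13, ys[3] = 13+4 = 17 → [5, 9, 13, 17, 0, 5]
j=4: 0<17, ys[4] = 17+4 = 21 → [5, 9, 13, 17, 21, 5]
j=5: 5<21, ys[5] = 21+4 = 25 → [5, 9, 13, 17, 21, 25]
sum = 90

90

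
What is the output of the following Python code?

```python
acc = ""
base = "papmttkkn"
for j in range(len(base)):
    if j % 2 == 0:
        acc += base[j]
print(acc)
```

pptkn

j=0: add 'p' → 'p'
j=1: skip
j=2: add 'p' → 'pp'
j=3: skip
j=4: add 't' → 'ppt'
j=5: skip
j=6: add 'k' → 'pptk'
j=7: skip
j=8: add 'n' → 'pptkn'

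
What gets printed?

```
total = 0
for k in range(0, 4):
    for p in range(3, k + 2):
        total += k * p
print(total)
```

k=2,p=3: total = 0+6 = 6
k=3,p=3: total = 6+9 = 15
k=3,p=4: total = 15+12 = 27

27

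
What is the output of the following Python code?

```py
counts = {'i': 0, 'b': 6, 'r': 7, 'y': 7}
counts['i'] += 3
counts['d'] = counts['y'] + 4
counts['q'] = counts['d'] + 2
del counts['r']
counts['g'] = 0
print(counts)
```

{'i': 3, 'b': 6, 'y': 7, 'd': 11, 'q': 13, 'g': 0}

counts['i'] = 0+3 = 3 → {'i': 3, 'b': 6, 'r': 7, 'y': 7}
counts['d'] = counts['y']+4 = 11 → {'i': 3, 'b': 6, 'r': 7, 'y': 7, 'd': 11}
counts['q'] = counts['d']+2 = 13 → {'i': 3, 'b': 6, 'r': 7, 'y': 7, 'd': 11, 'q': 13}
del 'r' → {'i': 3, 'b': 6, 'y': 7, 'd': 11, 'q': 13}
counts['g'] = 0 → {'i': 3, 'b': 6, 'y': 7, 'd': 11, 'q': 13, 'g': 0}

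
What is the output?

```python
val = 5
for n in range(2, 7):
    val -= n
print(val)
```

-15

n=2: val = 5-2 = 3
n=3: val = 3-3 = 0
n=4: val = 0-4 = -4
n=5: val = (-4)-5 = -9
n=6: val = (-9)-6 = -15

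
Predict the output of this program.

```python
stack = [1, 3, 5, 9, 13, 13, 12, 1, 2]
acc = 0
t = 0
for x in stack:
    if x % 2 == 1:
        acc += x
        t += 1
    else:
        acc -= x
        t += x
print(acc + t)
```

52

x=1: odd, acc = 0+1 = 1; t=1
x=3: odd, acc = 1+3 = 4; t=2
x=5: odd, acc = 4+5 = 9; t=3
x=9: odd, acc = 9+9 = 18; t=4
x=13: odd, acc = 18+13 = 31; t=5
x=13: odd, acc = 31+13 = 44; t=6
x=12: not odd, acc = 44-12 = 32; t=18
x=1: odd, acc = 32+1 = 33; t=19
x=2: not odd, acc = 33-2 = 31; t=21
acc+t = 31+21 = 52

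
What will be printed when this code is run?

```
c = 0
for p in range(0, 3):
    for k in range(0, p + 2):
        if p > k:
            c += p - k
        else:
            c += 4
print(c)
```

p=0,k=0: not 0>0, c = 0+4 = 4
p=0,k=1: not 0>1, c = 4+4 = 8
p=1,k=0: 1>0, c = 8+1 = 9
p=1,k=1: not 1>1, c = 9+4 = 13
p=1,k=2: not 1>2, c = 13+4 = 17
p=2,k=0: 2>0, c = 17+2 = 19
p=2,k=1: 2>1, c = 19+1 = 20
p=2,k=2: not 2>2, c = 20+4 = 24
p=2,k=3: not 2>3, c = 24+4 = 28

28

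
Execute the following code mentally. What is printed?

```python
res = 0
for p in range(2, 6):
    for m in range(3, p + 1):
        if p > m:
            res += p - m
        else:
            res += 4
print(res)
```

16

p=3,m=3: not 3>3, res = 0+4 = 4
p=4,m=3: 4>3, res = 4+1 = 5
p=4,m=4: not 4>4, res = 5+4 = 9
p=5,m=3: 5>3, res = 9+2 = 11
p=5,m=4: 5>4, res = 11+1 = 12
p=5,m=5: not 5>5, res = 12+4 = 16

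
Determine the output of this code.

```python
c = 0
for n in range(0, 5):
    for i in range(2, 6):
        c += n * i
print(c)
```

n=0,i=2: c = 0+0 = 0
n=0,i=3: c = 0+0 = 0
n=0,i=4: c = 0+0 = 0
n=0,i=5: c = 0+0 = 0
n=1,i=2: c = 0+2 = 2
n=1,i=3: c = 2+3 = 5
n=1,i=4: c = 5+4 = 9
n=1,i=5: c = 9+5 = 14
n=2,i=2: c = 14+4 = 18
n=2,i=3: c = 18+6 = 24
n=2,i=4: c = 24+8 = 32
n=2,i=5: c = 32+10 = 42
n=3,i=2: c = 42+6 = 48
n=3,i=3: c = 48+9 = 57
n=3,i=4: c = 57+12 = 69
n=3,i=5: c = 69+15 = 84
n=4,i=2: c = 84+8 = 92
n=4,i=3: c = 92+12 = 104
n=4,i=4: c = 104+16 = 120
n=4,i=5: c = 120+20 = 140

140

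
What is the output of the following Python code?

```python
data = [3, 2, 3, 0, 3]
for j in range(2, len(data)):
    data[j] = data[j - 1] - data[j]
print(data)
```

j=2: data[2] = 2-3 = -1 → [3, 2, -1, 0, 3]
j=3: data[3] = (-1)-0 = -1 → [3, 2, -1, -1, 3]
j=4: data[4] = (-1)-3 = -4 → [3, 2, -1, -1, -4]

[3, 2, -1, -1, -4]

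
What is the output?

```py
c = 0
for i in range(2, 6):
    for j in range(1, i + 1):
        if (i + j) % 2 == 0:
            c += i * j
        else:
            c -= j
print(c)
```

i=2,j=1: odd sum, c = 0-1 = -1
i=2,j=2: even sum, c = (-1)+4 = 3
i=3,j=1: even sum, c = 3+3 = 6
i=3,j=2: odd sum, c = 6-2 = 4
i=3,j=3: even sum, c = 4+9 = 13
i=4,j=1: odd sum, c = 13-1 = 12
i=4,j=2: even sum, c = 12+8 = 20
i=4,j=3: odd sum, c = 20-3 = 17
i=4,j=4: even sum, c = 17+16 = 33
i=5,j=1: even sum, c = 33+5 = 38
i=5,j=2: odd sum, c = 38-2 = 36
i=5,j=3: even sum, c = 36+15 = 51
i=5,j=4: odd sum, c = 51-4 = 47
i=5,j=5: even sum, c = 47+25 = 72

72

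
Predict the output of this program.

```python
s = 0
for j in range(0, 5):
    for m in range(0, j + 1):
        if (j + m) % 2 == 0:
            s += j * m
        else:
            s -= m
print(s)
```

34

j=0,m=0: even sum, s = 0+0 = 0
j=1,m=0: odd sum, s = 0-0 = 0
j=1,m=1: even sum, s = 0+1 = 1
j=2,m=0: even sum, s = 1+0 = 1
j=2,m=1: odd sum, s = 1-1 = 0
j=2,m=2: even sum, s = 0+4 = 4
j=3,m=0: odd sum, s = 4-0 = 4
j=3,m=1: even sum, s = 4+3 = 7
j=3,m=2: odd sum, s = 7-2 = 5
j=3,m=3: even sum, s = 5+9 = 14
j=4,m=0: even sum, s = 14+0 = 14
j=4,m=1: odd sum, s = 14-1 = 13
j=4,m=2: even sum, s = 13+8 = 21
j=4,m=3: odd sum, s = 21-3 = 18
j=4,m=4: even sum, s = 18+16 = 34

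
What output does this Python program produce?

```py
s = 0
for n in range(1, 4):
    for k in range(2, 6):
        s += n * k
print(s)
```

n=1,k=2: s = 0+2 = 2
n=1,k=3: s = 2+3 = 5
n=1,k=4: s = 5+4 = 9
n=1,k=5: s = 9+5 = 14
n=2,k=2: s = 14+4 = 18
n=2,k=3: s = 18+6 = 24
n=2,k=4: s = 24+8 = 32
n=2,k=5: s = 32+10 = 42
n=3,k=2: s = 42+6 = 48
n=3,k=3: s = 48+9 = 57
n=3,k=4: s = 57+12 = 69
n=3,k=5: s = 69+15 = 84

84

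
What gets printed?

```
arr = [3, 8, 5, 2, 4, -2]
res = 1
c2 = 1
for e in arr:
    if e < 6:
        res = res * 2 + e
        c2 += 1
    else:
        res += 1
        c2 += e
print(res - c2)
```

e=3: <6, res = 1*2+3 = 5; c2=2
e=8: not <6, res = 5+1 = 6; c2=10
e=5: <6, res = 6*2+5 = 17; c2=11
e=2: <6, res = 17*2+2 = 36; c2=12
e=4: <6, res = 36*2+4 = 76; c2=13
e=-2: <6, res = 76*2+(-2) = 150; c2=14
res-c2 = 150-14 = 136

136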